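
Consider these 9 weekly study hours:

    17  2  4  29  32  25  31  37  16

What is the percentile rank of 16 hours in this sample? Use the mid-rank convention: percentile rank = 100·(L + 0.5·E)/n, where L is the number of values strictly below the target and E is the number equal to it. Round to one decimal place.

27.8

Sorted: 2, 4, 16, 17, 25, 29, 31, 32, 37.
Count below 16: L = 2; count equal: E = 1; n = 9.
Percentile rank = 100·(2 + 0.5·1)/9 = 100·2.5/9 = 27.78.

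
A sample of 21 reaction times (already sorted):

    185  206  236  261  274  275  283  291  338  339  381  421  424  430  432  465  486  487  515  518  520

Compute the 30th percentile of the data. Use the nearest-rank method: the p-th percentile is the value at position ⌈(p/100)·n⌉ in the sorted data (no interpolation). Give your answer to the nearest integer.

n = 21.
Position = ⌈30/100 · 21⌉ = ⌈6.3⌉ = 7.
The value at rank 7 is 283.

283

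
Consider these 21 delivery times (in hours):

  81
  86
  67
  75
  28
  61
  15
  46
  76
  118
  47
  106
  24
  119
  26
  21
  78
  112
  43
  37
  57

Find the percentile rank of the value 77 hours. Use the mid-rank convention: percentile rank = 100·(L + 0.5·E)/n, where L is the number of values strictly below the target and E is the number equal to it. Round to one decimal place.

Sorted: 15, 21, 24, 26, 28, 37, 43, 46, 47, 57, 61, 67, 75, 76, 78, 81, 86, 106, 112, 118, 119.
Count below 77: L = 14; count equal: E = 0; n = 21.
Percentile rank = 100·(14 + 0.5·0)/21 = 100·14/21 = 66.67.

66.7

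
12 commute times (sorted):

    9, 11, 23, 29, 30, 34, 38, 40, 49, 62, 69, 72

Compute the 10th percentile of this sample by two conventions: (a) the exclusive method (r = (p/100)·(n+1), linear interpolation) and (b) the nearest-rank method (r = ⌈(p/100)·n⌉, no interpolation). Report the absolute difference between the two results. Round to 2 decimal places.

n = 12.
(a) r = 1.3; between ranks 1 (9) and 2 (11): 9.6.
(b) the nearest-rank method: rank 2 → 11.
|9.6 − 11| = 1.4.

1.40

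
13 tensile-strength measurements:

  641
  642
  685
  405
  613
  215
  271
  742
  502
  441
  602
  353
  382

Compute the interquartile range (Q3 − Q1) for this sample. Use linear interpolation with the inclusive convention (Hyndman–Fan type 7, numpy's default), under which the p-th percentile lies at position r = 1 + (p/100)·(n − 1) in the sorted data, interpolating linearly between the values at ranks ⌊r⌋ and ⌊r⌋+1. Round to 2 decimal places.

Sorted: 215, 271, 353, 382, 405, 441, 502, 602, 613, 641, 642, 685, 742.
n = 13.
P25: r = 4 (integer) → 382.
P75: r = 10 (integer) → 641.
Difference: 641 − 382 = 259.

259.00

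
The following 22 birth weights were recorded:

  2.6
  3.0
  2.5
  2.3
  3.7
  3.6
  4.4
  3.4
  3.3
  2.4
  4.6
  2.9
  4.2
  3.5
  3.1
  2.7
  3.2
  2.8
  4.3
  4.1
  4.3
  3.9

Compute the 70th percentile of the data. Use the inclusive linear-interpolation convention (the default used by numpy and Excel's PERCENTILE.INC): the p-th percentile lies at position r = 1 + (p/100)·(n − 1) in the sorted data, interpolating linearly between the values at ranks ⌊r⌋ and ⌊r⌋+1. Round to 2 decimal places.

Sorted: 2.3, 2.4, 2.5, 2.6, 2.7, 2.8, 2.9, 3.0, 3.1, 3.2, 3.3, 3.4, 3.5, 3.6, 3.7, 3.9, 4.1, 4.2, 4.3, 4.3, 4.4, 4.6.
n = 22.
r = 1 + (70/100)·(22 − 1) = 1 + 14.7 = 15.7.
Rank 15 is 3.7 and rank 16 is 3.9.
Interpolate: 3.7 + 0.7·(3.9 − 3.7) = 3.7 + 0.7·0.2 = 3.84.

3.84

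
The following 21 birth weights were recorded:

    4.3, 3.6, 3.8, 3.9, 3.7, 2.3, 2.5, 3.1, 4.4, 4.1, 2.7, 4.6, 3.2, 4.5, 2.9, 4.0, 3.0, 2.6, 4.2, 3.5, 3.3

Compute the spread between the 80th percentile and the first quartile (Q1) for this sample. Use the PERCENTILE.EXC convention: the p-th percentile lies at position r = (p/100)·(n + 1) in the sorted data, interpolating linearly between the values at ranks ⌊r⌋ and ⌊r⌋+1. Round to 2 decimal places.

Sorted: 2.3, 2.5, 2.6, 2.7, 2.9, 3.0, 3.1, 3.2, 3.3, 3.5, 3.6, 3.7, 3.8, 3.9, 4.0, 4.1, 4.2, 4.3, 4.4, 4.5, 4.6.
n = 21.
P25: r = 5.5; ranks 5–6 are 2.9, 3.0; interpolating gives 2.95.
P80: r = 17.6; ranks 17–18 are 4.2, 4.3; interpolating gives 4.26.
Difference: 4.26 − 2.95 = 1.31.

1.31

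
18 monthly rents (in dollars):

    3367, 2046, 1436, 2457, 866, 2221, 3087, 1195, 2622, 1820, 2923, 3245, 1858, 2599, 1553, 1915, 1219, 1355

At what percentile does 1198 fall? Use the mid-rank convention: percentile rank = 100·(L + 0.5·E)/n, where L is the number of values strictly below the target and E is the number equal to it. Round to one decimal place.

11.1

Sorted: 866, 1195, 1219, 1355, 1436, 1553, 1820, 1858, 1915, 2046, 2221, 2457, 2599, 2622, 2923, 3087, 3245, 3367.
Count below 1198: L = 2; count equal: E = 0; n = 18.
Percentile rank = 100·(2 + 0.5·0)/18 = 100·2/18 = 11.11.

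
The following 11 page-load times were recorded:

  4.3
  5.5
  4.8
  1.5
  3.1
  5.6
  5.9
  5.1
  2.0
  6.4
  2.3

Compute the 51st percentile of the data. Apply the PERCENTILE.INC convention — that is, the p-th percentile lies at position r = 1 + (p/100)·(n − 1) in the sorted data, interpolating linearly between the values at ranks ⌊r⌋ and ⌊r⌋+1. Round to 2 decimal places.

Sorted: 1.5, 2.0, 2.3, 3.1, 4.3, 4.8, 5.1, 5.5, 5.6, 5.9, 6.4.
n = 11.
r = 1 + (51/100)·(11 − 1) = 1 + 5.1 = 6.1.
Rank 6 is 4.8 and rank 7 is 5.1.
Interpolate: 4.8 + 0.1·(5.1 − 4.8) = 4.8 + 0.1·0.3 = 4.83.

4.83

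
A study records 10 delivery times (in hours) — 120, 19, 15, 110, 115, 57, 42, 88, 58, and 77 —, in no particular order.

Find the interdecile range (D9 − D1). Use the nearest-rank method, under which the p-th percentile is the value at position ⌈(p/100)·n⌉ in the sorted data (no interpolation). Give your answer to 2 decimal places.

100.00

Sorted: 15, 19, 42, 57, 58, 77, 88, 110, 115, 120.
n = 10.
P10: rank ⌈10/100·10⌉ = 1 → 15.
P90: rank ⌈90/100·10⌉ = 9 → 115.
Difference: 115 − 15 = 100.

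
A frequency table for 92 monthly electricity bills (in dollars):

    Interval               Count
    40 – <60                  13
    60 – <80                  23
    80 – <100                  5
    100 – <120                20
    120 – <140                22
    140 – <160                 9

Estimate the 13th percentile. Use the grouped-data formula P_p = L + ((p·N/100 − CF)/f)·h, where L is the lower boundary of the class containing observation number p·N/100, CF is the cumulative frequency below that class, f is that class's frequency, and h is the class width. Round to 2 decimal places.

58.40

N = 92; target position k = 13/100 · 92 = 11.96.
Cumulative frequencies: 13, 36, 41, 61, 83, 92.
Observation 11.96 falls in the class 40 – <60.
L = 40, CF = 0, f = 13, h = 20.
P13 = 40 + ((11.96 − 0)/13)·20 = 40 + 18.4 = 58.4.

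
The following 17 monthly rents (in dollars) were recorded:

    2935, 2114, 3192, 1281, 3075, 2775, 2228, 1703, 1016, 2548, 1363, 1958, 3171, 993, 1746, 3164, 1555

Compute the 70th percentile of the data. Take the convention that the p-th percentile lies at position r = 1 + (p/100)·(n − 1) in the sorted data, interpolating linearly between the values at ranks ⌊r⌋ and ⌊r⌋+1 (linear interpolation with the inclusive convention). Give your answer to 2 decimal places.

2807.00

Sorted: 993, 1016, 1281, 1363, 1555, 1703, 1746, 1958, 2114, 2228, 2548, 2775, 2935, 3075, 3164, 3171, 3192.
n = 17.
r = 1 + (70/100)·(17 − 1) = 1 + 11.2 = 12.2.
Rank 12 is 2775 and rank 13 is 2935.
Interpolate: 2775 + 0.2·(2935 − 2775) = 2775 + 0.2·160 = 2807.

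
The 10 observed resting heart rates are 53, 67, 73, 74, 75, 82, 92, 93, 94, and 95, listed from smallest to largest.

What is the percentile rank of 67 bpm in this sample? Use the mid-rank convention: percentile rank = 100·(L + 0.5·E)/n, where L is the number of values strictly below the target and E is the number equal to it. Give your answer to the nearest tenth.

15.0

Count below 67: L = 1; count equal: E = 1; n = 10.
Percentile rank = 100·(1 + 0.5·1)/10 = 100·1.5/10 = 15.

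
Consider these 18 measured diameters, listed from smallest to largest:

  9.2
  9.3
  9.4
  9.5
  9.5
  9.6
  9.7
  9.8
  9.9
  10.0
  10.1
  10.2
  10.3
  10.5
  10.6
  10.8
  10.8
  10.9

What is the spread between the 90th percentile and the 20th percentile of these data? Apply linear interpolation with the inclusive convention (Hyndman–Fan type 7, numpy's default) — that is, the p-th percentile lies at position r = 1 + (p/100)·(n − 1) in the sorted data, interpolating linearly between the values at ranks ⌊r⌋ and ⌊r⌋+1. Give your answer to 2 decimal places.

n = 18.
P20: r = 4.4; ranks 4–5 are 9.5, 9.5; interpolating gives 9.5.
P90: r = 16.3; ranks 16–17 are 10.8, 10.8; interpolating gives 10.8.
Difference: 10.8 − 9.5 = 1.3.

1.30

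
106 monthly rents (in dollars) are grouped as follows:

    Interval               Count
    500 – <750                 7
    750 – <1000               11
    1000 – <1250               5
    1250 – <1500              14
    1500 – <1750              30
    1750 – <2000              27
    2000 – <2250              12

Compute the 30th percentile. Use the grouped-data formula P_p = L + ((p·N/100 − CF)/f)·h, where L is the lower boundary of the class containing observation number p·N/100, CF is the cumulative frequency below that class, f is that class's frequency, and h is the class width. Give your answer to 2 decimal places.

N = 106; target position k = 30/100 · 106 = 31.8.
Cumulative frequencies: 7, 18, 23, 37, 67, 94, 106.
Observation 31.8 falls in the class 1250 – <1500.
L = 1250, CF = 23, f = 14, h = 250.
P30 = 1250 + ((31.8 − 23)/14)·250 = 1250 + 157.143 = 1407.14.

1407.14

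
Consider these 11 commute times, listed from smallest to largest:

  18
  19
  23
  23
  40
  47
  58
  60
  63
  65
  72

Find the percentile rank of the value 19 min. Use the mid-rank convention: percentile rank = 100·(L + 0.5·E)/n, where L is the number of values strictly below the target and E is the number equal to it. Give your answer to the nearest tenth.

Count below 19: L = 1; count equal: E = 1; n = 11.
Percentile rank = 100·(1 + 0.5·1)/11 = 100·1.5/11 = 13.64.

13.6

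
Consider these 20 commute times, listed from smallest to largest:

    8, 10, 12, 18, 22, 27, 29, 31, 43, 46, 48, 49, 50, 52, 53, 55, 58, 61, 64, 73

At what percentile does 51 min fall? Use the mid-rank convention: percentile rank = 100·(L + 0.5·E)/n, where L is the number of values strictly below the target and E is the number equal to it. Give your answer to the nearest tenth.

Count below 51: L = 13; count equal: E = 0; n = 20.
Percentile rank = 100·(13 + 0.5·0)/20 = 100·13/20 = 65.

65.0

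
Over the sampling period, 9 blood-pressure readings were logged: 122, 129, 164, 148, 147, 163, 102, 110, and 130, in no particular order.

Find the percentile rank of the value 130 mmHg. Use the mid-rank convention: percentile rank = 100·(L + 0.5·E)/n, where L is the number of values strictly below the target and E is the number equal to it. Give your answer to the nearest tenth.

50.0

Sorted: 102, 110, 122, 129, 130, 147, 148, 163, 164.
Count below 130: L = 4; count equal: E = 1; n = 9.
Percentile rank = 100·(4 + 0.5·1)/9 = 100·4.5/9 = 50.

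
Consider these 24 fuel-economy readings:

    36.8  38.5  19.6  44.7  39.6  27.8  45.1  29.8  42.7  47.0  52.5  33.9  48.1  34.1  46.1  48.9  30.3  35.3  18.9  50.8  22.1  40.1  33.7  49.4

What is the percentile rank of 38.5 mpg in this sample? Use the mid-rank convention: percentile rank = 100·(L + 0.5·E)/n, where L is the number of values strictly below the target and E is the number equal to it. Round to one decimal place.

47.9

Sorted: 18.9, 19.6, 22.1, 27.8, 29.8, 30.3, 33.7, 33.9, 34.1, 35.3, 36.8, 38.5, 39.6, 40.1, 42.7, 44.7, 45.1, 46.1, 47.0, 48.1, 48.9, 49.4, 50.8, 52.5.
Count below 38.5: L = 11; count equal: E = 1; n = 24.
Percentile rank = 100·(11 + 0.5·1)/24 = 100·11.5/24 = 47.92.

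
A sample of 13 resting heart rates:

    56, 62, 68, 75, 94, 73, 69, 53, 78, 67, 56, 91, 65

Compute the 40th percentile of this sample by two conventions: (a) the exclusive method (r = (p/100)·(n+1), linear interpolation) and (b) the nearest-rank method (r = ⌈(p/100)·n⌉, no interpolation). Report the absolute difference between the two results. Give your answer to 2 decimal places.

0.80

Sorted: 53, 56, 56, 62, 65, 67, 68, 69, 73, 75, 78, 91, 94.
n = 13.
(a) r = 5.6; between ranks 5 (65) and 6 (67): 66.2.
(b) the nearest-rank method: rank 6 → 67.
|66.2 − 67| = 0.8.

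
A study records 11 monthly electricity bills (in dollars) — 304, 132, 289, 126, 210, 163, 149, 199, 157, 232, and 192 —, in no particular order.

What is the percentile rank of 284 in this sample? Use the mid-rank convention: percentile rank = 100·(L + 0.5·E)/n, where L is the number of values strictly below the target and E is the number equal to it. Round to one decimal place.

81.8

Sorted: 126, 132, 149, 157, 163, 192, 199, 210, 232, 289, 304.
Count below 284: L = 9; count equal: E = 0; n = 11.
Percentile rank = 100·(9 + 0.5·0)/11 = 100·9/11 = 81.82.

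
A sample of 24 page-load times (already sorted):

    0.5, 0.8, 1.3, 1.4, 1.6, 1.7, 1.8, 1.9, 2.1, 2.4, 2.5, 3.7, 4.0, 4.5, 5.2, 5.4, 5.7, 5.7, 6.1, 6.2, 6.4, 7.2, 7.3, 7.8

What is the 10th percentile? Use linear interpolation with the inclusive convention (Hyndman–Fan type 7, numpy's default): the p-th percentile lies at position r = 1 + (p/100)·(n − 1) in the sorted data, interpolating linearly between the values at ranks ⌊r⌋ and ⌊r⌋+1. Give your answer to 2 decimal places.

n = 24.
r = 1 + (10/100)·(24 − 1) = 1 + 2.3 = 3.3.
Rank 3 is 1.3 and rank 4 is 1.4.
Interpolate: 1.3 + 0.3·(1.4 − 1.3) = 1.3 + 0.3·0.1 = 1.33.

1.33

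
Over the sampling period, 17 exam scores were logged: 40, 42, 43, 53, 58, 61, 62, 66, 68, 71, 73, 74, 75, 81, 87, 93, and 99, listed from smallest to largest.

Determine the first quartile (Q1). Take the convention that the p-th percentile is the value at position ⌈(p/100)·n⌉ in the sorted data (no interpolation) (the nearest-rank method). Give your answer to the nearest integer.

n = 17.
Position = ⌈25/100 · 17⌉ = ⌈4.25⌉ = 5.
The value at rank 5 is 58.

58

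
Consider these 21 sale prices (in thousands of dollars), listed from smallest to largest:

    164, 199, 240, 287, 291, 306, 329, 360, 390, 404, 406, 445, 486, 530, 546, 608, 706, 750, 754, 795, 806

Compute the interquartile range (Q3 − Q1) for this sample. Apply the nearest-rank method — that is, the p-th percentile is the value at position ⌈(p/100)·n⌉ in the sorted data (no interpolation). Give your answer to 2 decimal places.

n = 21.
P25: rank ⌈25/100·21⌉ = 6 → 306.
P75: rank ⌈75/100·21⌉ = 16 → 608.
Difference: 608 − 306 = 302.

302.00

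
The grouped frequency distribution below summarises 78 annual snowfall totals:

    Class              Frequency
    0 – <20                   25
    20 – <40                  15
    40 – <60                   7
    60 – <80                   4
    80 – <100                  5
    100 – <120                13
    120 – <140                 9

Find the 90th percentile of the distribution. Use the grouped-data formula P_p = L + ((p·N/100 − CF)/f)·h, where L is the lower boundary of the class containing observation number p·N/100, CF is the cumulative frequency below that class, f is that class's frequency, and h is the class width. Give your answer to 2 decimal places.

122.67

N = 78; target position k = 90/100 · 78 = 70.2.
Cumulative frequencies: 25, 40, 47, 51, 56, 69, 78.
Observation 70.2 falls in the class 120 – <140.
L = 120, CF = 69, f = 9, h = 20.
P90 = 120 + ((70.2 − 69)/9)·20 = 120 + 2.66667 = 122.667.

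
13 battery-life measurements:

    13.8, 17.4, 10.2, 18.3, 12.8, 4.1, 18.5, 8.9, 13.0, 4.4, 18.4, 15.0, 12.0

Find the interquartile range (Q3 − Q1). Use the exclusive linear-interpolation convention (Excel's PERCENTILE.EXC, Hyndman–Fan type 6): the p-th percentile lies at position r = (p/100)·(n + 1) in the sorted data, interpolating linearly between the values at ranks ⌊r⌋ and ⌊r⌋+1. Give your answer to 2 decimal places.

8.30

Sorted: 4.1, 4.4, 8.9, 10.2, 12.0, 12.8, 13.0, 13.8, 15.0, 17.4, 18.3, 18.4, 18.5.
n = 13.
P25: r = 3.5; ranks 3–4 are 8.9, 10.2; interpolating gives 9.55.
P75: r = 10.5; ranks 10–11 are 17.4, 18.3; interpolating gives 17.85.
Difference: 17.85 − 9.55 = 8.3.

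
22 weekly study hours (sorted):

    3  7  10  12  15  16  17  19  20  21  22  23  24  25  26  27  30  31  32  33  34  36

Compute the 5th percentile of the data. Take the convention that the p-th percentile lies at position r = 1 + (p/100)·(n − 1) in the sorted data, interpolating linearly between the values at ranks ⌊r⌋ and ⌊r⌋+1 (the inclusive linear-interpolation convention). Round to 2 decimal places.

n = 22.
r = 1 + (5/100)·(22 − 1) = 1 + 1.05 = 2.05.
Rank 2 is 7 and rank 3 is 10.
Interpolate: 7 + 0.05·(10 − 7) = 7 + 0.05·3 = 7.15.

7.15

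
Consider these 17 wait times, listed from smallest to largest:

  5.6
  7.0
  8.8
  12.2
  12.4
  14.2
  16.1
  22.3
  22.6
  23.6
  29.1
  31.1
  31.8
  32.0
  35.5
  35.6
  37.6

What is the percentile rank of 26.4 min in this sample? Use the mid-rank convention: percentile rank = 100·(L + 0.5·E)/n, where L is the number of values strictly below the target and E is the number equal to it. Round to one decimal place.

Count below 26.4: L = 10; count equal: E = 0; n = 17.
Percentile rank = 100·(10 + 0.5·0)/17 = 100·10/17 = 58.82.

58.8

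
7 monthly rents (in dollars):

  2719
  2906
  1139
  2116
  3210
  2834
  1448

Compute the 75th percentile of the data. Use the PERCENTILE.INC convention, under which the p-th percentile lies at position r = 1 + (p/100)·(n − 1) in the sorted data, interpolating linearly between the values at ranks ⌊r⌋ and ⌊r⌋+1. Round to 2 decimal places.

2870.00

Sorted: 1139, 1448, 2116, 2719, 2834, 2906, 3210.
n = 7.
r = 1 + (75/100)·(7 − 1) = 1 + 4.5 = 5.5.
Rank 5 is 2834 and rank 6 is 2906.
Interpolate: 2834 + 0.5·(2906 − 2834) = 2834 + 0.5·72 = 2870.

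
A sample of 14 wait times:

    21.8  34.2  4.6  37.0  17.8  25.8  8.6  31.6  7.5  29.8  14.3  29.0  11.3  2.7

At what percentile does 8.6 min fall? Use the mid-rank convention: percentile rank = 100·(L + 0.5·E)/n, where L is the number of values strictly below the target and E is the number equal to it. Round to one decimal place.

25.0

Sorted: 2.7, 4.6, 7.5, 8.6, 11.3, 14.3, 17.8, 21.8, 25.8, 29.0, 29.8, 31.6, 34.2, 37.0.
Count below 8.6: L = 3; count equal: E = 1; n = 14.
Percentile rank = 100·(3 + 0.5·1)/14 = 100·3.5/14 = 25.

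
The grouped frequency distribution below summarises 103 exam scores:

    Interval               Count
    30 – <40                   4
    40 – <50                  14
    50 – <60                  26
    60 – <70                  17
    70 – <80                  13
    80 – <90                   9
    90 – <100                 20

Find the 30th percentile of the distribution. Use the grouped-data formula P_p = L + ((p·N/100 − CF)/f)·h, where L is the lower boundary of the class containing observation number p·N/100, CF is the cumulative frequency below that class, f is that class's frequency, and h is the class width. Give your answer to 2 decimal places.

54.96

N = 103; target position k = 30/100 · 103 = 30.9.
Cumulative frequencies: 4, 18, 44, 61, 74, 83, 103.
Observation 30.9 falls in the class 50 – <60.
L = 50, CF = 18, f = 26, h = 10.
P30 = 50 + ((30.9 − 18)/26)·10 = 50 + 4.96154 = 54.9615.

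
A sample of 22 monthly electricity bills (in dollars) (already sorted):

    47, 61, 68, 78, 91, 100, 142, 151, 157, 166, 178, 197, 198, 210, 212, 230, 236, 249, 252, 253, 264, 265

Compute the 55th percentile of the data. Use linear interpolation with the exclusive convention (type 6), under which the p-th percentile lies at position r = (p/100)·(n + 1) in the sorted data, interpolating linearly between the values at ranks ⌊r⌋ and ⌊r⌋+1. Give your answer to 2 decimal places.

n = 22.
r = (55/100)·(22 + 1) = 12.65.
Rank 12 is 197 and rank 13 is 198.
Interpolate: 197 + 0.65·(198 − 197) = 197 + 0.65·1 = 197.65.

197.65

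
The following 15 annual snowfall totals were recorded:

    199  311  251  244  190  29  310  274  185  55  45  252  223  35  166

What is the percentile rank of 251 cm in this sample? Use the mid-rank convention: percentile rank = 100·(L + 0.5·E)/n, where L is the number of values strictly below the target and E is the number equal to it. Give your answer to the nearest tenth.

Sorted: 29, 35, 45, 55, 166, 185, 190, 199, 223, 244, 251, 252, 274, 310, 311.
Count below 251: L = 10; count equal: E = 1; n = 15.
Percentile rank = 100·(10 + 0.5·1)/15 = 100·10.5/15 = 70.

70.0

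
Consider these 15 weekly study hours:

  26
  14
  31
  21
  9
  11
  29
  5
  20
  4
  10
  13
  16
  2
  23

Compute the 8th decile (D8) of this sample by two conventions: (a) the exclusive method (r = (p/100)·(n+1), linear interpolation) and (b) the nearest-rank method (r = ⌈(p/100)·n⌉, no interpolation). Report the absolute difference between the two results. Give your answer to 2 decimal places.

2.40

Sorted: 2, 4, 5, 9, 10, 11, 13, 14, 16, 20, 21, 23, 26, 29, 31.
n = 15.
(a) r = 12.8; between ranks 12 (23) and 13 (26): 25.4.
(b) the nearest-rank method: rank 12 → 23.
|25.4 − 23| = 2.4.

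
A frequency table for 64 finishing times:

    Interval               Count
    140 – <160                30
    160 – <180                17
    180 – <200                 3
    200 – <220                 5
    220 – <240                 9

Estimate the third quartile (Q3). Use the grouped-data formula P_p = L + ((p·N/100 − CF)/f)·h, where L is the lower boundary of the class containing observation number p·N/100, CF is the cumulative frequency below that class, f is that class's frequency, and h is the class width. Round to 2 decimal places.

N = 64; target position k = 75/100 · 64 = 48.
Cumulative frequencies: 30, 47, 50, 55, 64.
Observation 48 falls in the class 180 – <200.
L = 180, CF = 47, f = 3, h = 20.
P75 = 180 + ((48 − 47)/3)·20 = 180 + 6.66667 = 186.667.

186.67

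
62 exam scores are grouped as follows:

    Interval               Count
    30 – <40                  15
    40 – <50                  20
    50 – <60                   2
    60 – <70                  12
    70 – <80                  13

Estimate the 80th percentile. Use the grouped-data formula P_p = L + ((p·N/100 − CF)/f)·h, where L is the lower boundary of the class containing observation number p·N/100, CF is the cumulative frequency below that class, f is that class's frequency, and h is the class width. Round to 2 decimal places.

70.46

N = 62; target position k = 80/100 · 62 = 49.6.
Cumulative frequencies: 15, 35, 37, 49, 62.
Observation 49.6 falls in the class 70 – <80.
L = 70, CF = 49, f = 13, h = 10.
P80 = 70 + ((49.6 − 49)/13)·10 = 70 + 0.461538 = 70.4615.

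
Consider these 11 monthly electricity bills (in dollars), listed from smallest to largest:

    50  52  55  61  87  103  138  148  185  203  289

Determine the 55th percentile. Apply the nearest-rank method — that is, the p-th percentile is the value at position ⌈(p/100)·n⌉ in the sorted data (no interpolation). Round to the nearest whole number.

138

n = 11.
Position = ⌈55/100 · 11⌉ = ⌈6.05⌉ = 7.
The value at rank 7 is 138.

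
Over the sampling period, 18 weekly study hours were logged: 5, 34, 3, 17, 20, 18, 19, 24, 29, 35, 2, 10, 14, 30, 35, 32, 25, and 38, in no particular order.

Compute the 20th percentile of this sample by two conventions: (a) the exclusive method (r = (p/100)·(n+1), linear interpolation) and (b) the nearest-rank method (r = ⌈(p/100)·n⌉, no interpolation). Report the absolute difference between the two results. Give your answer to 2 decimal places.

Sorted: 2, 3, 5, 10, 14, 17, 18, 19, 20, 24, 25, 29, 30, 32, 34, 35, 35, 38.
n = 18.
(a) r = 3.8; between ranks 3 (5) and 4 (10): 9.
(b) the nearest-rank method: rank 4 → 10.
|9 − 10| = 1.

1.00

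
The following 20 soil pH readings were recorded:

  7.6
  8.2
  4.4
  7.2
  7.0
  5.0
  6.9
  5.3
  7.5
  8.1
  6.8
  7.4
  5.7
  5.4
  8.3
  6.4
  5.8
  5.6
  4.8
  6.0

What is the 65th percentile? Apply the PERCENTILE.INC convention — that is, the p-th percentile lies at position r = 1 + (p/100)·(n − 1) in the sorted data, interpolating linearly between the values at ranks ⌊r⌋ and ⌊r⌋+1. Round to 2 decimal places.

7.07

Sorted: 4.4, 4.8, 5.0, 5.3, 5.4, 5.6, 5.7, 5.8, 6.0, 6.4, 6.8, 6.9, 7.0, 7.2, 7.4, 7.5, 7.6, 8.1, 8.2, 8.3.
n = 20.
r = 1 + (65/100)·(20 − 1) = 1 + 12.35 = 13.35.
Rank 13 is 7.0 and rank 14 is 7.2.
Interpolate: 7.0 + 0.35·(7.2 − 7.0) = 7.0 + 0.35·0.2 = 7.07.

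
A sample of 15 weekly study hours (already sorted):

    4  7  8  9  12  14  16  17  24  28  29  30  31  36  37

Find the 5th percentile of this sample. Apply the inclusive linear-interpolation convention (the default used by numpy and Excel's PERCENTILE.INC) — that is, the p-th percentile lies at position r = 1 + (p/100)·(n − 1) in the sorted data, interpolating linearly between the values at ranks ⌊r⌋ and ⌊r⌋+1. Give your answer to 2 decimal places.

6.10

n = 15.
r = 1 + (5/100)·(15 − 1) = 1 + 0.7 = 1.7.
Rank 1 is 4 and rank 2 is 7.
Interpolate: 4 + 0.7·(7 − 4) = 4 + 0.7·3 = 6.1.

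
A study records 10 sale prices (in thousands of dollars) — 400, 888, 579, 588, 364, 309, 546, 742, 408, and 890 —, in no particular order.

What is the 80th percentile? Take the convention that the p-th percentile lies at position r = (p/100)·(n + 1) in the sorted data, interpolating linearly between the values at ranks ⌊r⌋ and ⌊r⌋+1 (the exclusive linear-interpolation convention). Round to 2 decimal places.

Sorted: 309, 364, 400, 408, 546, 579, 588, 742, 888, 890.
n = 10.
r = (80/100)·(10 + 1) = 8.8.
Rank 8 is 742 and rank 9 is 888.
Interpolate: 742 + 0.8·(888 − 742) = 742 + 0.8·146 = 858.8.

858.80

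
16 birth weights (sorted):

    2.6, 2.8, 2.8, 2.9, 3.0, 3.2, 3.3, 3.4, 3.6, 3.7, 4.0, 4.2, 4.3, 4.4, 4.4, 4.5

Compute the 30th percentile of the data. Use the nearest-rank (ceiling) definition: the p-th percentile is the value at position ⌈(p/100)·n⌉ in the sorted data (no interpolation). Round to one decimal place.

3.0

n = 16.
Position = ⌈30/100 · 16⌉ = ⌈4.8⌉ = 5.
The value at rank 5 is 3.0.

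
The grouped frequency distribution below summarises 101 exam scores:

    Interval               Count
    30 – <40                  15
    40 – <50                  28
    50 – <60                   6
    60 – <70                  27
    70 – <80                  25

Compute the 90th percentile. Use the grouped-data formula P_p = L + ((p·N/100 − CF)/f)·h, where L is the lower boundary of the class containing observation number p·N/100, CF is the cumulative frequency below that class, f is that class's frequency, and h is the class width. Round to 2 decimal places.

75.96

N = 101; target position k = 90/100 · 101 = 90.9.
Cumulative frequencies: 15, 43, 49, 76, 101.
Observation 90.9 falls in the class 70 – <80.
L = 70, CF = 76, f = 25, h = 10.
P90 = 70 + ((90.9 − 76)/25)·10 = 70 + 5.96 = 75.96.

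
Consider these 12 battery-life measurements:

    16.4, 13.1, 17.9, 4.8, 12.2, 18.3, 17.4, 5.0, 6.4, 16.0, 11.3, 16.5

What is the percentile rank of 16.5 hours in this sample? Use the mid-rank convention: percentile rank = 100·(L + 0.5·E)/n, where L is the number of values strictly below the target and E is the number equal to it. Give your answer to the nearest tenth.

70.8

Sorted: 4.8, 5.0, 6.4, 11.3, 12.2, 13.1, 16.0, 16.4, 16.5, 17.4, 17.9, 18.3.
Count below 16.5: L = 8; count equal: E = 1; n = 12.
Percentile rank = 100·(8 + 0.5·1)/12 = 100·8.5/12 = 70.83.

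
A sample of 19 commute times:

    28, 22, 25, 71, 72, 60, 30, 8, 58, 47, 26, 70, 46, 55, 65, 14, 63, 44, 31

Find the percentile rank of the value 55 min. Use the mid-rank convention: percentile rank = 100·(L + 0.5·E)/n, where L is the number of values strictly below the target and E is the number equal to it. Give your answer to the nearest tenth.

60.5

Sorted: 8, 14, 22, 25, 26, 28, 30, 31, 44, 46, 47, 55, 58, 60, 63, 65, 70, 71, 72.
Count below 55: L = 11; count equal: E = 1; n = 19.
Percentile rank = 100·(11 + 0.5·1)/19 = 100·11.5/19 = 60.53.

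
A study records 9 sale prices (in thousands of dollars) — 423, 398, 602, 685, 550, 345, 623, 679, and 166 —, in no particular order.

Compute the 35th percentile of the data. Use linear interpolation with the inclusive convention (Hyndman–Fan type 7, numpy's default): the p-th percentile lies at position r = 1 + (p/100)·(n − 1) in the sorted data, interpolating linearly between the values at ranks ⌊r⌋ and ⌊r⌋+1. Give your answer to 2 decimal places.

418.00

Sorted: 166, 345, 398, 423, 550, 602, 623, 679, 685.
n = 9.
r = 1 + (35/100)·(9 − 1) = 1 + 2.8 = 3.8.
Rank 3 is 398 and rank 4 is 423.
Interpolate: 398 + 0.8·(423 − 398) = 398 + 0.8·25 = 418.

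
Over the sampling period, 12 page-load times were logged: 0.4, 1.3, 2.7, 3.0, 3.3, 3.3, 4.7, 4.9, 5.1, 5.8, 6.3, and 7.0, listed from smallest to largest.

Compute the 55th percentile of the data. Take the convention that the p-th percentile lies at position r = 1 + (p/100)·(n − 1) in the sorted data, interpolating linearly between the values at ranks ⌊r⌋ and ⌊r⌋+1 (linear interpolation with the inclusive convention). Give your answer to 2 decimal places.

n = 12.
r = 1 + (55/100)·(12 − 1) = 1 + 6.05 = 7.05.
Rank 7 is 4.7 and rank 8 is 4.9.
Interpolate: 4.7 + 0.05·(4.9 − 4.7) = 4.7 + 0.05·0.2 = 4.71.

4.71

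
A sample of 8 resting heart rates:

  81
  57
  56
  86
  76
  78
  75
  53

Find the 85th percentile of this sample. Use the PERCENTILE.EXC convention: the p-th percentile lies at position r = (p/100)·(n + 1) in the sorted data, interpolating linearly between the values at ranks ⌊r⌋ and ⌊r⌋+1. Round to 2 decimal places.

84.25

Sorted: 53, 56, 57, 75, 76, 78, 81, 86.
n = 8.
r = (85/100)·(8 + 1) = 7.65.
Rank 7 is 81 and rank 8 is 86.
Interpolate: 81 + 0.65·(86 − 81) = 81 + 0.65·5 = 84.25.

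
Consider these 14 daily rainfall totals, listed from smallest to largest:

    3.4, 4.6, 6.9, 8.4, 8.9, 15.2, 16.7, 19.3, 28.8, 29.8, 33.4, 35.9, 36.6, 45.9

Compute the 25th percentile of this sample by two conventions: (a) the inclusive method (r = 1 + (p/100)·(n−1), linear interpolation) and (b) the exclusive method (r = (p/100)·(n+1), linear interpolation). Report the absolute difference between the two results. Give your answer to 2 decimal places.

n = 14.
(a) r = 4.25; between ranks 4 (8.4) and 5 (8.9): 8.525.
(b) r = 3.75; between ranks 3 (6.9) and 4 (8.4): 8.025.
|8.525 − 8.025| = 0.5.

0.50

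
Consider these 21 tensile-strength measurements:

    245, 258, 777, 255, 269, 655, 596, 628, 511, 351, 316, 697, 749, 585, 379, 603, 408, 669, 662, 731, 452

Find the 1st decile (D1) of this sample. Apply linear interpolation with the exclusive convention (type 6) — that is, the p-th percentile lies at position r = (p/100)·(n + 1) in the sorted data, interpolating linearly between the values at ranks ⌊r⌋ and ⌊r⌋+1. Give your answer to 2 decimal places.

Sorted: 245, 255, 258, 269, 316, 351, 379, 408, 452, 511, 585, 596, 603, 628, 655, 662, 669, 697, 731, 749, 777.
n = 21.
r = (10/100)·(21 + 1) = 2.2.
Rank 2 is 255 and rank 3 is 258.
Interpolate: 255 + 0.2·(258 − 255) = 255 + 0.2·3 = 255.6.

255.60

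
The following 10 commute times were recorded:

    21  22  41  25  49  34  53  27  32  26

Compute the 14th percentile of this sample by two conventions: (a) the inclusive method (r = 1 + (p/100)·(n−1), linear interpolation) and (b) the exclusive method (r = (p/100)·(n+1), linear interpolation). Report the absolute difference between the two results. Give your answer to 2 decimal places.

1.24

Sorted: 21, 22, 25, 26, 27, 32, 34, 41, 49, 53.
n = 10.
(a) r = 2.26; between ranks 2 (22) and 3 (25): 22.78.
(b) r = 1.54; between ranks 1 (21) and 2 (22): 21.54.
|22.78 − 21.54| = 1.24.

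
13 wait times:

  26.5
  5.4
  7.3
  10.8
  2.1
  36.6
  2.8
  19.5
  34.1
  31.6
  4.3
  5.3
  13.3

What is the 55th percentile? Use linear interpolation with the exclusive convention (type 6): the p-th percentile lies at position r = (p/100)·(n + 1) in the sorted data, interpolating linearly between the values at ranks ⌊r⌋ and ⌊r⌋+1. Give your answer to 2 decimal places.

Sorted: 2.1, 2.8, 4.3, 5.3, 5.4, 7.3, 10.8, 13.3, 19.5, 26.5, 31.6, 34.1, 36.6.
n = 13.
r = (55/100)·(13 + 1) = 7.7.
Rank 7 is 10.8 and rank 8 is 13.3.
Interpolate: 10.8 + 0.7·(13.3 − 10.8) = 10.8 + 0.7·2.5 = 12.55.

12.55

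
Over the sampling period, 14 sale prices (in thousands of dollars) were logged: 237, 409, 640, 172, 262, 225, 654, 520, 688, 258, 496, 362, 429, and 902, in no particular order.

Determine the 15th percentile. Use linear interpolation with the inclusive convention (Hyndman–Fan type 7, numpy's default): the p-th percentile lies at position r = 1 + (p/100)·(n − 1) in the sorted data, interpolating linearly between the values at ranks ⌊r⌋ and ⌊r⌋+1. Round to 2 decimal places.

236.40

Sorted: 172, 225, 237, 258, 262, 362, 409, 429, 496, 520, 640, 654, 688, 902.
n = 14.
r = 1 + (15/100)·(14 − 1) = 1 + 1.95 = 2.95.
Rank 2 is 225 and rank 3 is 237.
Interpolate: 225 + 0.95·(237 − 225) = 225 + 0.95·12 = 236.4.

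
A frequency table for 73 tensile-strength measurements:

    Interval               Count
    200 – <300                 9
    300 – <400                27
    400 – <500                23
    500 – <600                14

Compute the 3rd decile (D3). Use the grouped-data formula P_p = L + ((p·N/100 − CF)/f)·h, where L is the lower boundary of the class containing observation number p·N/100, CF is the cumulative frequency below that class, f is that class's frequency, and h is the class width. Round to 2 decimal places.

N = 73; target position k = 30/100 · 73 = 21.9.
Cumulative frequencies: 9, 36, 59, 73.
Observation 21.9 falls in the class 300 – <400.
L = 300, CF = 9, f = 27, h = 100.
P30 = 300 + ((21.9 − 9)/27)·100 = 300 + 47.7778 = 347.778.

347.78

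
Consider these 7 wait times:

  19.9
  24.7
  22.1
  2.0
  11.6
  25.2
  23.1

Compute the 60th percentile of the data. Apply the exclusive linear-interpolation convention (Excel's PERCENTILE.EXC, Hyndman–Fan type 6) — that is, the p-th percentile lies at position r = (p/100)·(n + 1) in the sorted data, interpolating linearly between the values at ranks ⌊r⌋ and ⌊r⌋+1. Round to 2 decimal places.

Sorted: 2.0, 11.6, 19.9, 22.1, 23.1, 24.7, 25.2.
n = 7.
r = (60/100)·(7 + 1) = 4.8.
Rank 4 is 22.1 and rank 5 is 23.1.
Interpolate: 22.1 + 0.8·(23.1 − 22.1) = 22.1 + 0.8·1 = 22.9.

22.90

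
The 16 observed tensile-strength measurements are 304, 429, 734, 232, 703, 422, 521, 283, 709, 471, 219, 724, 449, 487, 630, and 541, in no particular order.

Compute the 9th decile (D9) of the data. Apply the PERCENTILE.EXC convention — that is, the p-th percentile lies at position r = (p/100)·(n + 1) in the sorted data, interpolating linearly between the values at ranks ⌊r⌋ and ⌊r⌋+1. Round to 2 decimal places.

Sorted: 219, 232, 283, 304, 422, 429, 449, 471, 487, 521, 541, 630, 703, 709, 724, 734.
n = 16.
r = (90/100)·(16 + 1) = 15.3.
Rank 15 is 724 and rank 16 is 734.
Interpolate: 724 + 0.3·(734 − 724) = 724 + 0.3·10 = 727.

727.00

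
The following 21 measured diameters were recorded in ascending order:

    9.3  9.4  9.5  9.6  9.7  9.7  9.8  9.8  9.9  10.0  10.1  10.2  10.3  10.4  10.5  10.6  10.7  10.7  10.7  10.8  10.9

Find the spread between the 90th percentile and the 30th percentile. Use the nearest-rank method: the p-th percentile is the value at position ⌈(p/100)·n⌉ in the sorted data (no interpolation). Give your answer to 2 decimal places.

0.90

n = 21.
P30: rank ⌈30/100·21⌉ = 7 → 9.8.
P90: rank ⌈90/100·21⌉ = 19 → 10.7.
Difference: 10.7 − 9.8 = 0.9.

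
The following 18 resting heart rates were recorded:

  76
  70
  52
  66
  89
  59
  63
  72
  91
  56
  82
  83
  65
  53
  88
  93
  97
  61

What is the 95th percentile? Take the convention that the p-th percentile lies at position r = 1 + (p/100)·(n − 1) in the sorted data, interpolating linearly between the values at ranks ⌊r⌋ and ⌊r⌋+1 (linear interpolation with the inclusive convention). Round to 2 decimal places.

93.60

Sorted: 52, 53, 56, 59, 61, 63, 65, 66, 70, 72, 76, 82, 83, 88, 89, 91, 93, 97.
n = 18.
r = 1 + (95/100)·(18 − 1) = 1 + 16.15 = 17.15.
Rank 17 is 93 and rank 18 is 97.
Interpolate: 93 + 0.15·(97 − 93) = 93 + 0.15·4 = 93.6.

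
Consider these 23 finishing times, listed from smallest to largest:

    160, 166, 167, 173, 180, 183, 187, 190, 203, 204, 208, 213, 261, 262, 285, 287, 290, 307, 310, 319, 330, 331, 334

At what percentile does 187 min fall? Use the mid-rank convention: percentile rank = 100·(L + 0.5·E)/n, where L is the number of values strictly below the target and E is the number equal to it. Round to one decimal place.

Count below 187: L = 6; count equal: E = 1; n = 23.
Percentile rank = 100·(6 + 0.5·1)/23 = 100·6.5/23 = 28.26.

28.3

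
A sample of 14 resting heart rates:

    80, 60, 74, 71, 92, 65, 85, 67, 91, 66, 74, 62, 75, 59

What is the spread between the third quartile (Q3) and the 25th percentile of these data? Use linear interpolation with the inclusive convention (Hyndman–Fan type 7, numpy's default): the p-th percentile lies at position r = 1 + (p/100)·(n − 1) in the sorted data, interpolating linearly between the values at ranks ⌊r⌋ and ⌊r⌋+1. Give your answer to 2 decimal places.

13.50

Sorted: 59, 60, 62, 65, 66, 67, 71, 74, 74, 75, 80, 85, 91, 92.
n = 14.
P25: r = 4.25; ranks 4–5 are 65, 66; interpolating gives 65.25.
P75: r = 10.75; ranks 10–11 are 75, 80; interpolating gives 78.75.
Difference: 78.75 − 65.25 = 13.5.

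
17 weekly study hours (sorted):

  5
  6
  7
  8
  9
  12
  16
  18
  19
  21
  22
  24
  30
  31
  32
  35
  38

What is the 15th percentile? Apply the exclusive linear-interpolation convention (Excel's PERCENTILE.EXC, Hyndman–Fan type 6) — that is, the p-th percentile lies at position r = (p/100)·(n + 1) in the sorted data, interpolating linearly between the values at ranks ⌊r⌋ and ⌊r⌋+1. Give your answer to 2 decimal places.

n = 17.
r = (15/100)·(17 + 1) = 2.7.
Rank 2 is 6 and rank 3 is 7.
Interpolate: 6 + 0.7·(7 − 6) = 6 + 0.7·1 = 6.7.

6.70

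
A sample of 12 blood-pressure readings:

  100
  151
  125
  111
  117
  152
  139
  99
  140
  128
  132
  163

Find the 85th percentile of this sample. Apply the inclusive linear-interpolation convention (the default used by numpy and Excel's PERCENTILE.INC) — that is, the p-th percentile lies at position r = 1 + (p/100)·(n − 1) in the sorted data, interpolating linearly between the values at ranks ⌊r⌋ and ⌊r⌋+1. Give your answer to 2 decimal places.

151.35

Sorted: 99, 100, 111, 117, 125, 128, 132, 139, 140, 151, 152, 163.
n = 12.
r = 1 + (85/100)·(12 − 1) = 1 + 9.35 = 10.35.
Rank 10 is 151 and rank 11 is 152.
Interpolate: 151 + 0.35·(152 − 151) = 151 + 0.35·1 = 151.35.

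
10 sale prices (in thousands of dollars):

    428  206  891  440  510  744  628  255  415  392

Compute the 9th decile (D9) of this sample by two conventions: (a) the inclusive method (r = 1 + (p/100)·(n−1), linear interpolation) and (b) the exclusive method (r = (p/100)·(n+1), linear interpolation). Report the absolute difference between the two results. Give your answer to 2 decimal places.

117.60

Sorted: 206, 255, 392, 415, 428, 440, 510, 628, 744, 891.
n = 10.
(a) r = 9.1; between ranks 9 (744) and 10 (891): 758.7.
(b) r = 9.9; between ranks 9 (744) and 10 (891): 876.3.
|758.7 − 876.3| = 117.6.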